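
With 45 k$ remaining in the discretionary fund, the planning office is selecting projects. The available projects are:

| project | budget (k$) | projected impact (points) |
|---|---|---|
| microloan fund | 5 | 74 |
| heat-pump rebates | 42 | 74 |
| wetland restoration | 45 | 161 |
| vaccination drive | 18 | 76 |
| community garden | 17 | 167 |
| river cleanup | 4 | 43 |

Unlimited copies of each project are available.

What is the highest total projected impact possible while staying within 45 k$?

Taking 9×microloan fund: 45 k$ used, 666 in projected impact.
That's the maximum — no swap from here does better than 666.

666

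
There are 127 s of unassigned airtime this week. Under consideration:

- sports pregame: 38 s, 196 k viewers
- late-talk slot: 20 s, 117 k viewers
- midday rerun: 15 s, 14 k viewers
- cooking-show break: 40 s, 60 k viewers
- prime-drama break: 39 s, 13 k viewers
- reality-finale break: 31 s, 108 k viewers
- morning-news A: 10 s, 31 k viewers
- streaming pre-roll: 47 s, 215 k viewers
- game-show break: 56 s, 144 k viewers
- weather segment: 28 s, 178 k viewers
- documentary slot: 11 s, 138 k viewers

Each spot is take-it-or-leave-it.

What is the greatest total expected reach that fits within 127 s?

The ratio heuristic lands on sports pregame + late-talk slot + midday rerun + morning-news A + weather segment + documentary slot (674) but leaves 5 s idle.
The 45 s tied up in late-talk slot and midday rerun and morning-news A is better spent on streaming pre-roll — total rises to 727 (124 s).
The spare 3 s is too small for any remaining spot, and no exchange beats 727.

727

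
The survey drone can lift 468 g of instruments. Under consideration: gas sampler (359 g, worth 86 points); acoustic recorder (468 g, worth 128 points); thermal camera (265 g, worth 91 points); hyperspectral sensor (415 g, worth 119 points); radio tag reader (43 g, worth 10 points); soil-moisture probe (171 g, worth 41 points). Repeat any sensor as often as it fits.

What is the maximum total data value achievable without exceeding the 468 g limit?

Taking thermal camera + soil-moisture probe: 436 g used, 132 in data value.

132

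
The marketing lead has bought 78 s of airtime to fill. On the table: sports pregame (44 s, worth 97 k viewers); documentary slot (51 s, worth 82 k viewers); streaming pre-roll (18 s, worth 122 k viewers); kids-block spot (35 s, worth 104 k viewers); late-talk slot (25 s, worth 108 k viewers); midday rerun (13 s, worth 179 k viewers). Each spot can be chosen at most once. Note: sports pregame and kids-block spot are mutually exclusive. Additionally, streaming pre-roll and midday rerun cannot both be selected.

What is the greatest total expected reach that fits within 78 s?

391

By expected reach per s: midday rerun 13.77, streaming pre-roll 6.78, late-talk slot 4.32 lead.
Best packing: kids-block spot + late-talk slot + midday rerun — 73 s, 391 total.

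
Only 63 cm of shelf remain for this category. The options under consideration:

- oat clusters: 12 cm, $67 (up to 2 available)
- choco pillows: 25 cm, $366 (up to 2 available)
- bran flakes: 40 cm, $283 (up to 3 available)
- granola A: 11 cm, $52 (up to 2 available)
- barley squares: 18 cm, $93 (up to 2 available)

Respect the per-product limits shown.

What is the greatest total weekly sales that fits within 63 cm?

Ranking by ratio (weekly sales/cm): choco pillows 14.64, bran flakes 7.08, oat clusters 5.58, barley squares 5.17.
Taking oat clusters + 2×choco pillows: 62 cm used, 799 in weekly sales.
Every other selection either busts 63 cm or exceeds an availability limit or fails to beat 799.

799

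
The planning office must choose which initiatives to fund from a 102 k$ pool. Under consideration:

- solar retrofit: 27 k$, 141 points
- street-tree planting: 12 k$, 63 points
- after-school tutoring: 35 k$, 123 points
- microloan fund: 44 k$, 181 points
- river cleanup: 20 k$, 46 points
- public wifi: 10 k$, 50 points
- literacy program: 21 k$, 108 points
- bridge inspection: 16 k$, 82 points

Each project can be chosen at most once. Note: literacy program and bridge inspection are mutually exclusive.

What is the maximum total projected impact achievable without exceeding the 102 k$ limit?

480

Taking solar retrofit + microloan fund + public wifi + literacy program: 102 k$ used, 480 in projected impact.
Runner-up solar retrofit + street-tree planting + microloan fund + bridge inspection tops out at 467.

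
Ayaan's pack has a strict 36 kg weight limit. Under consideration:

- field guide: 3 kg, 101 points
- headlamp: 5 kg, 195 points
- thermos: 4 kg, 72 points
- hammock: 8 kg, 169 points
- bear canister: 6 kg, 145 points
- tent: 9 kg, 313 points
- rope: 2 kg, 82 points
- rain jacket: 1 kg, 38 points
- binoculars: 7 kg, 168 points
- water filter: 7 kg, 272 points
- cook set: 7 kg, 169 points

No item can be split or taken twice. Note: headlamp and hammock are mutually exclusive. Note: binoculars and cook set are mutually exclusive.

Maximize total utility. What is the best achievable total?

Taking the top-ratio items first gives field guide + headlamp + bear canister + tent + rope + rain jacket + water filter for 1146 (33 kg).
Replace rain jacket with thermos: the trade gains 34 net, giving 1180 at 36 kg.
Every other selection either busts 36 kg or breaks a pairing rule or fails to beat 1180.

1180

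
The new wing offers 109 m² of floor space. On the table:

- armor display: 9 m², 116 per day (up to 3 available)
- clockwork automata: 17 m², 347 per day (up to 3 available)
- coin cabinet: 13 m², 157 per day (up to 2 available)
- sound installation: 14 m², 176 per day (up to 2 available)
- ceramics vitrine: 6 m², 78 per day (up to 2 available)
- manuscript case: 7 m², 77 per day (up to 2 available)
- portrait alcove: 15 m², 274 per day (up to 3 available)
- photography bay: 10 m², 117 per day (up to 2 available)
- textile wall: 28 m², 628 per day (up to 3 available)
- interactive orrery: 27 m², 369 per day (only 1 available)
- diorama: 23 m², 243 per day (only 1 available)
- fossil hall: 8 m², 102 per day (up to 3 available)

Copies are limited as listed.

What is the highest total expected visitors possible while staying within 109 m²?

2333

Density check — textile wall 22.43, clockwork automata 20.41, portrait alcove 18.27 are the best per m².
The ratio heuristic lands on clockwork automata + ceramics vitrine + 3×textile wall (2309) but leaves 2 m² idle.
The 6 m² tied up in ceramics vitrine is better spent on fossil hall — total rises to 2333 (109 m²).
That's the maximum — no swap from here does better than 2333.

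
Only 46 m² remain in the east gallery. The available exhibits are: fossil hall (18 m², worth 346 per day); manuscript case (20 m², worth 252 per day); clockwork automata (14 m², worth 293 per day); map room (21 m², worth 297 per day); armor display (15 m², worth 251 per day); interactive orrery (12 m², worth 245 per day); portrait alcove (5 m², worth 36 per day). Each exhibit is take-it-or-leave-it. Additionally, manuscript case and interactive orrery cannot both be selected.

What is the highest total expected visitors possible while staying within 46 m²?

Best packing: fossil hall + clockwork automata + interactive orrery — 44 m², 884 total.
Next best is fossil hall + armor display + interactive orrery at 842 (45 m²) — short by 42.

884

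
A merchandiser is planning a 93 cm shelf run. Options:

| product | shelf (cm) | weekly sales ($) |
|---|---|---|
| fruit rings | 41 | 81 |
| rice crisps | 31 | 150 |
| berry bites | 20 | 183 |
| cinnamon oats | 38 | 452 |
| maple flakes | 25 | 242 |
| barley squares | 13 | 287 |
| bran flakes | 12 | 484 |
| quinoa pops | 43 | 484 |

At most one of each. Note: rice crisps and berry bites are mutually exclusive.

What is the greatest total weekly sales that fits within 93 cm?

Taking the top-ratio products first gives cinnamon oats + maple flakes + barley squares + bran flakes for 1465 (88 cm).
Replace cinnamon oats with quinoa pops: the trade gains 32 net, giving 1497 at 93 cm.

1497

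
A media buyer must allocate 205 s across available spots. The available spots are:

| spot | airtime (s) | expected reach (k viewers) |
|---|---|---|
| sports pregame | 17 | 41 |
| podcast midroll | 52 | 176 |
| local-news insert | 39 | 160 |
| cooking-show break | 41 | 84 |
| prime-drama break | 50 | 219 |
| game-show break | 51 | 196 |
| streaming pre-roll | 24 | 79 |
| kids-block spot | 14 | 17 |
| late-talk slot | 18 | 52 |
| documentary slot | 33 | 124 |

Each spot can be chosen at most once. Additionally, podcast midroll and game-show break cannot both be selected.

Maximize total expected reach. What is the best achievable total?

Taking local-news insert + prime-drama break + game-show break + streaming pre-roll + documentary slot: 197 s used, 778 in expected reach.

778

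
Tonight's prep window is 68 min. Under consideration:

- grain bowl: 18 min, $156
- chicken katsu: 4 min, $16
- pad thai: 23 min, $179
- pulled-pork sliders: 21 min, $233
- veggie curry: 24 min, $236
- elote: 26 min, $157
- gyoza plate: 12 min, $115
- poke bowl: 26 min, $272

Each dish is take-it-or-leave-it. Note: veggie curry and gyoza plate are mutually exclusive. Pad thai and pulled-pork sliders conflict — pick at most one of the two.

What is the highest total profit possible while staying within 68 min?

664

Ranking by ratio (profit/min): pulled-pork sliders 11.10, poke bowl 10.46, veggie curry 9.83.
Taking the top-ratio dishes first gives chicken katsu + pulled-pork sliders + gyoza plate + poke bowl for 636 (63 min).
A better packing is grain bowl + veggie curry + poke bowl: 68 min, total 664.
Next best is grain bowl + pulled-pork sliders + poke bowl at 661 (65 min) — short by 3.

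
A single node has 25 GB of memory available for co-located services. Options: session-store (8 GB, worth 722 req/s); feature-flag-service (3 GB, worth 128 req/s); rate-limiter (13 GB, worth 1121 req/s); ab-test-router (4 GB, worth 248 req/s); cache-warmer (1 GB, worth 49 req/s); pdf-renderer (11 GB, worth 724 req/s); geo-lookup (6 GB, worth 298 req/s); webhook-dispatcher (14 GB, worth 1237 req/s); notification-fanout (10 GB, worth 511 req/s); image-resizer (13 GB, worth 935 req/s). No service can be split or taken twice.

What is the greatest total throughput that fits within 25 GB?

2091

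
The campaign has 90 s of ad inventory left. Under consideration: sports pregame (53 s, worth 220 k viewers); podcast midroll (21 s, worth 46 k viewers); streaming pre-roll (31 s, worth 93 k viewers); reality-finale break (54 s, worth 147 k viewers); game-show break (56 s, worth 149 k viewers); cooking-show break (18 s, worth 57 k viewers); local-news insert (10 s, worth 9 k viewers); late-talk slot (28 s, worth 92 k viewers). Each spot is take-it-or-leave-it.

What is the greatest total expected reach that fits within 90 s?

Density check — sports pregame 4.15, late-talk slot 3.29, cooking-show break 3.17, streaming pre-roll 3.00 are the best per s.
A density-first pass picks sports pregame + late-talk slot — 312 at 81 s.
Replace late-talk slot with streaming pre-roll: the trade gains 1 net, giving 313 at 84 s.
The closest alternative, sports pregame + late-talk slot, reaches only 312.

313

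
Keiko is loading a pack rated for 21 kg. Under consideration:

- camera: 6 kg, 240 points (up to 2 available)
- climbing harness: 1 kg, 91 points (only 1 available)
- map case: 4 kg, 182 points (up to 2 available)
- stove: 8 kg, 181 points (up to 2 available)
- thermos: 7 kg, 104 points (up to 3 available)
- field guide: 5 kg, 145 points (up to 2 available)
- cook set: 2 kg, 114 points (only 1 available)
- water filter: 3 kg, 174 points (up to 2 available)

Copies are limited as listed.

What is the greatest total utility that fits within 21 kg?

Greedy by ratio would take climbing harness + 2×map case + cook set + 2×water filter: 17 kg used, total 917.
Replace cook set with camera: the trade gains 126 net, giving 1043 at 21 kg.
That's the maximum — no swap from here does better than 1043.

1043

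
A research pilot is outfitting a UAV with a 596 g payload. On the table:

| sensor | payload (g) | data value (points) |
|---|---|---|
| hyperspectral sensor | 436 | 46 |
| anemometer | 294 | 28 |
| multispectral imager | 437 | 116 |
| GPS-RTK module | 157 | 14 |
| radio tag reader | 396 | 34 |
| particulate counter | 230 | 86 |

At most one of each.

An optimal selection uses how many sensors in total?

The maximum data value within 596 g is 130.
For example multispectral imager + GPS-RTK module achieves it, using 594 g.
Any selection reaching 130 contains exactly 2 sensors.

2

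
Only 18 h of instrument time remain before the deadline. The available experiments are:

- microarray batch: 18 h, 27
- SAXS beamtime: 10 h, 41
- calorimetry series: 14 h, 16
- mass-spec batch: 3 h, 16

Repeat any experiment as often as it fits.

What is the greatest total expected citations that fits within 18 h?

The ratio ordering already packs tightly: 6×mass-spec batch, 18 h, 96.
Every other selection either busts 18 h or fails to beat 96.

96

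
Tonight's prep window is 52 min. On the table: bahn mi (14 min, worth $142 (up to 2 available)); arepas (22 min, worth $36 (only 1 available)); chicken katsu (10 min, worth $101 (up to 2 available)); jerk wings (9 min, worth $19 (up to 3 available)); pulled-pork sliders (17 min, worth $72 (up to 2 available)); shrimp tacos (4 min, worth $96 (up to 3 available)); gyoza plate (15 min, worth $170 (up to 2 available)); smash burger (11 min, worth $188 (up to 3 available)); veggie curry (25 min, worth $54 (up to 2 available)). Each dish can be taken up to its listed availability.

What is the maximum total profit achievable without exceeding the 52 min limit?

857

Greedy by ratio would take 3×shrimp tacos + 3×smash burger: 45 min used, total 852.
Replace shrimp tacos with chicken katsu: the trade gains 5 net, giving 857 at 51 min.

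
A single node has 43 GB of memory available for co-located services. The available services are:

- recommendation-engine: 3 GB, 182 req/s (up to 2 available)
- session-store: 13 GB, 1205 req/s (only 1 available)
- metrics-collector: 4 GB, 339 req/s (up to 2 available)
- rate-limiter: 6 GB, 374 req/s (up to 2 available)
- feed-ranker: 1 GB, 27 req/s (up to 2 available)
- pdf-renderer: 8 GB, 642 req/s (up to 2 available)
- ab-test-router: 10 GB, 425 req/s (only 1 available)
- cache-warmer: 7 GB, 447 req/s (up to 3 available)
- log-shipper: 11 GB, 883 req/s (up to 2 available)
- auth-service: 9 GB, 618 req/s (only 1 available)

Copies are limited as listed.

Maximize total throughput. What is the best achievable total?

Density check — session-store 92.69, metrics-collector 84.75, log-shipper 80.27, pdf-renderer 80.25 are the best per GB.
Taking session-store + 2×metrics-collector + 2×log-shipper: 43 GB used, 3649 in throughput.
Every other selection either busts 43 GB or exceeds an availability limit or fails to beat 3649.

3649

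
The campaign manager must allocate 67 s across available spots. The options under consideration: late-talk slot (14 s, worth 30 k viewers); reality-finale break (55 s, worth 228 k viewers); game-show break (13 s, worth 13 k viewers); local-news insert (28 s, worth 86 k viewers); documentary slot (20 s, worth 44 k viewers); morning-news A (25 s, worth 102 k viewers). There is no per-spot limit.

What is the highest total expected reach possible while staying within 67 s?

234

Filling by ratio: reality-finale break for 228, with 12 s left unused.
The 55 s tied up in reality-finale break is better spent on late-talk slot + 2×morning-news A — total rises to 234 (64 s).
The spare 3 s is too small for any remaining spot, and no exchange beats 234.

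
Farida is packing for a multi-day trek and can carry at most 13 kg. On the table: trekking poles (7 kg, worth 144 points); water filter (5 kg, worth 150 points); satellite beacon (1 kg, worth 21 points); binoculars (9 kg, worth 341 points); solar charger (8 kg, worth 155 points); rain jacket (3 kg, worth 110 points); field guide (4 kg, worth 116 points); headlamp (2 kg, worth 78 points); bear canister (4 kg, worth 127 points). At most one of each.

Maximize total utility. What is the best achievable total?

472

Greedy by ratio would take satellite beacon + binoculars + headlamp: 12 kg used, total 440.
The 2 kg tied up in headlamp is better spent on rain jacket — total rises to 472 (13 kg).
Next best is binoculars + bear canister at 468 (13 kg) — short by 4.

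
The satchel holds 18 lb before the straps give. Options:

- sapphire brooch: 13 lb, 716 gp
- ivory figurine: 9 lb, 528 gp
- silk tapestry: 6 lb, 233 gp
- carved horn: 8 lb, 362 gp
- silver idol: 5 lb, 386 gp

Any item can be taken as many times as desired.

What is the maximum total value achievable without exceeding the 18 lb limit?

3×silver idol uses 15 of the 18 lb and totals 1158.
Nothing else within 18 lb beats 1158.

1158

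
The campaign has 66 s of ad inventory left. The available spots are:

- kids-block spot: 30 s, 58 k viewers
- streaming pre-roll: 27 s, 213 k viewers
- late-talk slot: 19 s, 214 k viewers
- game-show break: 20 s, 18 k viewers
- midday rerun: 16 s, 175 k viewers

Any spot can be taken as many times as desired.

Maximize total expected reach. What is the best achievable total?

Ranking by ratio (expected reach/s): late-talk slot 11.26, midday rerun 10.94, streaming pre-roll 7.89.
A density-first pass picks 3×late-talk slot — 642 at 57 s.
Dropping 3×late-talk slot frees 57 s; slotting in 4×midday rerun (64 s) lifts the total to 700 at 64 s.
The spare 2 s is too small for any remaining spot, and no exchange beats 700.

700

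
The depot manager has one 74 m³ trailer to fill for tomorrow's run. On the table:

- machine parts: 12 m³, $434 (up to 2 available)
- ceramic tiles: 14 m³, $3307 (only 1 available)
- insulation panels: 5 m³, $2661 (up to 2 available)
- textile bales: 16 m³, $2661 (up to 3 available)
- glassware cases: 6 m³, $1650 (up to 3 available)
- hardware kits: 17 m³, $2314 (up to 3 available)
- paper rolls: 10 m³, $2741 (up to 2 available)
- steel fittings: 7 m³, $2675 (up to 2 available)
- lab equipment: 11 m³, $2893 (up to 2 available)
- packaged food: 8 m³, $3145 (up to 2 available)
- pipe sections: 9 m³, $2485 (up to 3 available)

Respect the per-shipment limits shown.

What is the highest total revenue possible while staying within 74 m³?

Density check — insulation panels 532.20, packaged food 393.12, steel fittings 382.14 are the best per m³.
Filling by ratio: 2×insulation panels + glassware cases + 2×steel fittings + 2×packaged food + 3×pipe sections for 26067, with 1 m³ left unused.
The 9 m³ tied up in pipe sections is better spent on paper rolls — total rises to 26323 (74 m³).

26323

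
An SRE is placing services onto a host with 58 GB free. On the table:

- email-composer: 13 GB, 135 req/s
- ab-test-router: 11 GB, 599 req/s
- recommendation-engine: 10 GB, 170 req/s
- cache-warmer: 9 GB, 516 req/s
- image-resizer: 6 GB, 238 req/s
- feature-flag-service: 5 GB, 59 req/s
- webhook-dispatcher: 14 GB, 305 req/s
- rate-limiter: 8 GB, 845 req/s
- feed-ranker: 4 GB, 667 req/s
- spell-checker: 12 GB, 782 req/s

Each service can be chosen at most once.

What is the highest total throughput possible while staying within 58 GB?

Taking the top-ratio services first gives ab-test-router + cache-warmer + image-resizer + feature-flag-service + rate-limiter + feed-ranker + spell-checker for 3706 (55 GB).
Replace image-resizer and feature-flag-service with webhook-dispatcher: the trade gains 8 net, giving 3714 at 58 GB.

3714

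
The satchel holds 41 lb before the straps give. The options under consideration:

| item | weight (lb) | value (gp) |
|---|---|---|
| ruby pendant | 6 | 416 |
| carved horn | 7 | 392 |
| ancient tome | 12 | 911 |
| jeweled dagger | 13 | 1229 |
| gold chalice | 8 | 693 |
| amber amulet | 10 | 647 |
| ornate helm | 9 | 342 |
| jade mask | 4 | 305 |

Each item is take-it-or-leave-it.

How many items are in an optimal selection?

5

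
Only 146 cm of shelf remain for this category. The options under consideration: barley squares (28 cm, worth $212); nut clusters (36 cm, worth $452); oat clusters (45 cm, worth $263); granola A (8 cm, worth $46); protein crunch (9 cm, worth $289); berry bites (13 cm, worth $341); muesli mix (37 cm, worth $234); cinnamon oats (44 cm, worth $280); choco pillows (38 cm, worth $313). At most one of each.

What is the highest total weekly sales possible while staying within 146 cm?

1675

Taking the top-ratio products first gives barley squares + nut clusters + granola A + protein crunch + berry bites + choco pillows for 1653 (132 cm).
Replace barley squares with muesli mix: the trade gains 22 net, giving 1675 at 141 cm.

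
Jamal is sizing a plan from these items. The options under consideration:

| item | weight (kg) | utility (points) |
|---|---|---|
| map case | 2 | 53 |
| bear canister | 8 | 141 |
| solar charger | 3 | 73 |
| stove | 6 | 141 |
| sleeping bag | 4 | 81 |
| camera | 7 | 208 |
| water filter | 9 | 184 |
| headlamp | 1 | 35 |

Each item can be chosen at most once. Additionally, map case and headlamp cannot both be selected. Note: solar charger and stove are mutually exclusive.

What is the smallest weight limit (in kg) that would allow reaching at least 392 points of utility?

15

Need the lightest bundle worth ≥ 392.
Taking map case + stove + camera gives 402 (≥ 392) for 15 kg.
Any bundle with less than 15 kg falls short of 392.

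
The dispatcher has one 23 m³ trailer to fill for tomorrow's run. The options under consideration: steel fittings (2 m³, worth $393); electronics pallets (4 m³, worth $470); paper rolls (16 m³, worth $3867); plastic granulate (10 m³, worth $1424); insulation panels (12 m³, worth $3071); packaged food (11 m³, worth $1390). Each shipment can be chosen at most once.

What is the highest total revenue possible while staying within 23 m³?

4730

A density-first pass picks steel fittings + electronics pallets + insulation panels — 3934 at 18 m³.
Dropping insulation panels frees 12 m³; slotting in paper rolls (16 m³) lifts the total to 4730 at 22 m³.
No other feasible combination exceeds 4730.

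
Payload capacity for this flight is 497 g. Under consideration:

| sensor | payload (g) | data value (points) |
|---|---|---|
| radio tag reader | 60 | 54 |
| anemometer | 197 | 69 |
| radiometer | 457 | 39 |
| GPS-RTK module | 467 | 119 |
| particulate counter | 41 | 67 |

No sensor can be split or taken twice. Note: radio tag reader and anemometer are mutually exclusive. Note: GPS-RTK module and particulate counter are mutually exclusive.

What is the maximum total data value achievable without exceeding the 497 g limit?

136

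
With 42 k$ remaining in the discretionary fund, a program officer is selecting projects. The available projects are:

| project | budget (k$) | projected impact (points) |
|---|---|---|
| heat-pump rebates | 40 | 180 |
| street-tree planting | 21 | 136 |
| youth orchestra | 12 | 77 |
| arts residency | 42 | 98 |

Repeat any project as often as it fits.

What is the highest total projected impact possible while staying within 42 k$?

272

Best packing: 2×street-tree planting — 42 k$, 272 total.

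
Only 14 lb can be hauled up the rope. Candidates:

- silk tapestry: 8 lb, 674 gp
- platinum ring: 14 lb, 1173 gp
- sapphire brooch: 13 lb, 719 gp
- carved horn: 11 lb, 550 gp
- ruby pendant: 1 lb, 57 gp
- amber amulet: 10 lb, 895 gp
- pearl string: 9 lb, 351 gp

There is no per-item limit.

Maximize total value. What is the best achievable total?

A density-first pass picks 4×ruby pendant + amber amulet — 1123 at 14 lb.
The 14 lb tied up in 4×ruby pendant and amber amulet is better spent on platinum ring — total rises to 1173 (14 lb).

1173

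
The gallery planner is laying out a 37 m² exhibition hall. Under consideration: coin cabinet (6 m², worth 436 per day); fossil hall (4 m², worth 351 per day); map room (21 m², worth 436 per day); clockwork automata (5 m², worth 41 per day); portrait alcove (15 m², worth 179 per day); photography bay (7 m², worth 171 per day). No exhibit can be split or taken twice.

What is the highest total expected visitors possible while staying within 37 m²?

1264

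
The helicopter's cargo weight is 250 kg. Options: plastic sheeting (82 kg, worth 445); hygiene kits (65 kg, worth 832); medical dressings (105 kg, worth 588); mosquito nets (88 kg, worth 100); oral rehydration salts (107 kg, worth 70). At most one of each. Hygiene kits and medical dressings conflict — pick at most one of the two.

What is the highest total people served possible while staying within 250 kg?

Density check — hygiene kits 12.80, medical dressings 5.60, plastic sheeting 5.43 are the best per kg.
Taking plastic sheeting + hygiene kits + mosquito nets: 235 kg used, 1377 in people served.
No other feasible combination exceeds 1377.

1377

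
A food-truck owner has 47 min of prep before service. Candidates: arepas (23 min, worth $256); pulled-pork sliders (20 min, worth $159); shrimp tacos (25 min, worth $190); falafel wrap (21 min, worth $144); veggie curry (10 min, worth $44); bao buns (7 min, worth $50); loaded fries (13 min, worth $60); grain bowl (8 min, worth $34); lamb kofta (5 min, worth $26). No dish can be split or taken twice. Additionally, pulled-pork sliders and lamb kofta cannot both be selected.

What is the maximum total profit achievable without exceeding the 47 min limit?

415

Best packing: arepas + pulled-pork sliders — 43 min, 415 total.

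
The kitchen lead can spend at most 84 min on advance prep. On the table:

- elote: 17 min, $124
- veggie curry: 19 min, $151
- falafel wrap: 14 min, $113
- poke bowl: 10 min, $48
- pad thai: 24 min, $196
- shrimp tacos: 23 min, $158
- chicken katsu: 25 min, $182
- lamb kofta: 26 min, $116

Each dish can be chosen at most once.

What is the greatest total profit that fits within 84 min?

Greedy by ratio would take elote + veggie curry + falafel wrap + poke bowl + pad thai: 84 min used, total 632.
Dropping elote and poke bowl frees 27 min; slotting in chicken katsu (25 min) lifts the total to 642 at 82 min.

642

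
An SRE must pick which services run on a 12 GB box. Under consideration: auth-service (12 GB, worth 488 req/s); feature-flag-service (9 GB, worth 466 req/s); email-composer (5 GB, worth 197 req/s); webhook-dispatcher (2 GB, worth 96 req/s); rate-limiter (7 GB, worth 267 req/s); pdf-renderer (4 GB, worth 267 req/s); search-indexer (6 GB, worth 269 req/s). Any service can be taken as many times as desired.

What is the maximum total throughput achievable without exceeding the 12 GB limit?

The ratio ordering already packs tightly: 3×pdf-renderer, 12 GB, 801.
Nothing else within 12 GB beats 801.

801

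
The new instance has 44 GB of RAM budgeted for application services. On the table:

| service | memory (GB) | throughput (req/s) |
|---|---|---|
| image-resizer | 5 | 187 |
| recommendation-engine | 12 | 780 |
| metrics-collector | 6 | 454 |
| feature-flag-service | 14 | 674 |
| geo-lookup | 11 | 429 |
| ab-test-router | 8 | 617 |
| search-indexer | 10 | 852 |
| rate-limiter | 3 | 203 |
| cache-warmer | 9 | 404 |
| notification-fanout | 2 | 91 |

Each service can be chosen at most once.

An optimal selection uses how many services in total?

6

Optimal total is 3093.
For example image-resizer + recommendation-engine + metrics-collector + ab-test-router + search-indexer + rate-limiter achieves it, using 44 GB.
Every optimal selection uses 6 services.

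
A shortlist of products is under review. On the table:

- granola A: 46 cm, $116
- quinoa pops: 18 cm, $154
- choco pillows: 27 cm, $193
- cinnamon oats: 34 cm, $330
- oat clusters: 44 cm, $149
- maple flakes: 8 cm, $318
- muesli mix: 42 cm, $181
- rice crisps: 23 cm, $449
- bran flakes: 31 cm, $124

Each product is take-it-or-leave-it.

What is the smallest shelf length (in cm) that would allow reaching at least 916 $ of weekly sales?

Need the lightest bundle worth ≥ 916.
quinoa pops + maple flakes + rice crisps reaches 921 using 49 cm.
No combination under 49 cm hits 916.

49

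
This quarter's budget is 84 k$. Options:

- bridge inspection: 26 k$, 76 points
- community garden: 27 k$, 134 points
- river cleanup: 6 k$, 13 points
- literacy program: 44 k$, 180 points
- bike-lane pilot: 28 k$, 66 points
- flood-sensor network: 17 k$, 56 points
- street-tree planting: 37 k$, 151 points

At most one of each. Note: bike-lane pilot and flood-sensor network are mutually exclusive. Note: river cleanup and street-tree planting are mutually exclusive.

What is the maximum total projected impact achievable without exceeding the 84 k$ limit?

341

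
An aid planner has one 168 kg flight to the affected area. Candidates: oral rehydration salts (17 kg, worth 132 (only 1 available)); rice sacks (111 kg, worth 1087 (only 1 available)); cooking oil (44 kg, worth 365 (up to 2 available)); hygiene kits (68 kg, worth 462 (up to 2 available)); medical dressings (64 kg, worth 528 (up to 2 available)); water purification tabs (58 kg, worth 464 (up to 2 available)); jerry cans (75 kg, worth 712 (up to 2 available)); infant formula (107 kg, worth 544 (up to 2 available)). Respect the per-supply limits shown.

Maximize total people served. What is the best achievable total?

1556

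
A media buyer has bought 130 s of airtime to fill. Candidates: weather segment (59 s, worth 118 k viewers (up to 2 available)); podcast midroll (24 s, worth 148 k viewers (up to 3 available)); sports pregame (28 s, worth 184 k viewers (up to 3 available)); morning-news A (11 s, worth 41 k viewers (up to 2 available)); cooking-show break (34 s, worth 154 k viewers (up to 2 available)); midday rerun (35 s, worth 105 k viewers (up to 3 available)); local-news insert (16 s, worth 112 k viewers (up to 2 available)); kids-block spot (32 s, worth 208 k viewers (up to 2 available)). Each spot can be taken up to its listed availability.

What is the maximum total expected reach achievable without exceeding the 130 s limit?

836

Greedy by ratio would take 3×sports pregame + morning-news A + 2×local-news insert: 127 s used, total 817.
Reworking the packing: podcast midroll + 2×sports pregame + local-news insert + kids-block spot uses 128 s and improves the total to 836.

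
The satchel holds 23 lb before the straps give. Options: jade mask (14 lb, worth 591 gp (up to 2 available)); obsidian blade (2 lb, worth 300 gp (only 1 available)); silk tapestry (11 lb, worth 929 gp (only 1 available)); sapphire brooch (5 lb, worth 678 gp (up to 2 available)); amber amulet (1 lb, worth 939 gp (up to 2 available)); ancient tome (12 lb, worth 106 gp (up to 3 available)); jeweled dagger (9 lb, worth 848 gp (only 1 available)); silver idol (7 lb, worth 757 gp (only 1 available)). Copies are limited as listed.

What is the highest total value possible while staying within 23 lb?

4382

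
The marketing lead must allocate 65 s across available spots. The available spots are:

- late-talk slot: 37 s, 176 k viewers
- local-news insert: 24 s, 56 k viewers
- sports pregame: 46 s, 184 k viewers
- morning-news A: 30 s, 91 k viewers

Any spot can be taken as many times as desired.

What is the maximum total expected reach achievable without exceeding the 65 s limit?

Ranking by ratio (expected reach/s): late-talk slot 4.76, sports pregame 4.00, morning-news A 3.03.
Taking late-talk slot + local-news insert: 61 s used, 232 in expected reach.
That's the maximum — no swap from here does better than 232.

232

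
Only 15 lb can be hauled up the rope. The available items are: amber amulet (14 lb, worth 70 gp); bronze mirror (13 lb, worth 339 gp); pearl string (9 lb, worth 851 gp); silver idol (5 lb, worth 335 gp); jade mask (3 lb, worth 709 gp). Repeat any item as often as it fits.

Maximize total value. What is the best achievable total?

Ranking by ratio (value/lb): jade mask 236.33, pearl string 94.56, silver idol 67.00.
Best packing: 5×jade mask — 15 lb, 3545 total.
Nothing else within 15 lb beats 3545.

3545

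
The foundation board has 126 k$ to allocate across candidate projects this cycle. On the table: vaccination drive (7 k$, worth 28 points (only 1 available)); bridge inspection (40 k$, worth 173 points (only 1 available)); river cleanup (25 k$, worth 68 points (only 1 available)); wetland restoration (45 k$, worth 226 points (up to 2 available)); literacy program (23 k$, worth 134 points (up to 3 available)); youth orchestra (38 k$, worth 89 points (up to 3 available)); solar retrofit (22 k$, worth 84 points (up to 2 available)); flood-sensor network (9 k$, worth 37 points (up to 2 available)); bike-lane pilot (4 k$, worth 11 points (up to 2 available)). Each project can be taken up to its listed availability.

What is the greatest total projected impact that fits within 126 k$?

Greedy by ratio would take wetland restoration + 3×literacy program + flood-sensor network: 123 k$ used, total 665.
Replace flood-sensor network with vaccination drive + bike-lane pilot: the trade gains 2 net, giving 667 at 125 k$.
The spare 1 k$ is too small for any remaining project, and no exchange beats 667.

667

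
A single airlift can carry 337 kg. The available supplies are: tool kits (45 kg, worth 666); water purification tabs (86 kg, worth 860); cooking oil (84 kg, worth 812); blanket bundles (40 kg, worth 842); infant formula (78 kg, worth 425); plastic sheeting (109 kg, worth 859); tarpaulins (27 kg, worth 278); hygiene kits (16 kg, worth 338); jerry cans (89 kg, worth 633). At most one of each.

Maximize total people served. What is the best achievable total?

3843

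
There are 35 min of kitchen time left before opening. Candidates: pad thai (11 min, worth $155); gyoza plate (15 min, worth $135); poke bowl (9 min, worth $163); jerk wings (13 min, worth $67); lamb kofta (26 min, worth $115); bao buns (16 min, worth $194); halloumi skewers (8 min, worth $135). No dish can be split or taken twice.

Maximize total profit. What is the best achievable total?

492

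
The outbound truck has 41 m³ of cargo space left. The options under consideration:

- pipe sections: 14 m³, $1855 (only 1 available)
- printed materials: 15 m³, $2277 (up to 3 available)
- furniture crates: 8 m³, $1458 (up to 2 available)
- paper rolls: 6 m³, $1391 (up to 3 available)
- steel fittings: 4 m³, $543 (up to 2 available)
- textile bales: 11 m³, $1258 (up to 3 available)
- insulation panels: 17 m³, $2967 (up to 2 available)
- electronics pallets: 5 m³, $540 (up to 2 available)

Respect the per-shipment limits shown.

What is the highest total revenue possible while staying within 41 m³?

Taking the top-ratio shipments first gives 2×furniture crates + 3×paper rolls + steel fittings for 7632 (38 m³).
The 12 m³ tied up in furniture crates and steel fittings is better spent on printed materials — total rises to 7908 (41 m³).
Nothing else within 41 m³ beats 7908.

7908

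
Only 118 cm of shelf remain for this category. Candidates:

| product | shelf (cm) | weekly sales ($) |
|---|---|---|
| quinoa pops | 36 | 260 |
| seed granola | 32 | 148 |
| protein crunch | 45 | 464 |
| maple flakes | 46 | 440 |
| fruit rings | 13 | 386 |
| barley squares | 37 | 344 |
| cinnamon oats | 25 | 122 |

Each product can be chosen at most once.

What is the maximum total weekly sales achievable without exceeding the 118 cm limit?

Taking protein crunch + maple flakes + fruit rings: 104 cm used, 1290 in weekly sales.
The closest alternative, protein crunch + fruit rings + barley squares, reaches only 1194.

1290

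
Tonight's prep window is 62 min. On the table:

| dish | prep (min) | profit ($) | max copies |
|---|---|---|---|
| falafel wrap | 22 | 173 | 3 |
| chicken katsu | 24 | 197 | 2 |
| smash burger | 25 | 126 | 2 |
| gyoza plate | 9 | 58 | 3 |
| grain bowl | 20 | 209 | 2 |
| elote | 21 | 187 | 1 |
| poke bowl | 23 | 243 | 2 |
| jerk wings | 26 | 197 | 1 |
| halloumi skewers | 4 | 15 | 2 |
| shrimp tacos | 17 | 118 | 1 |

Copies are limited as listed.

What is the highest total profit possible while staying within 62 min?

A density-first pass picks gyoza plate + 2×poke bowl + halloumi skewers — 559 at 59 min.
Using the slack differently, 2×grain bowl + elote comes to 605 at 61 min.
No other feasible combination exceeds 605.

605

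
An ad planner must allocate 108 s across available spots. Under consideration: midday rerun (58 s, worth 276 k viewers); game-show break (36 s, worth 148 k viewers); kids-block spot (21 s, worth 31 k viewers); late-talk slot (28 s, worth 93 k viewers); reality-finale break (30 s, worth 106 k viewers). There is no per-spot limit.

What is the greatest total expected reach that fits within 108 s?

The ratio heuristic lands on midday rerun + game-show break (424) but leaves 14 s idle.
The 58 s tied up in midday rerun is better spent on 2×game-show break — total rises to 444 (108 s).

444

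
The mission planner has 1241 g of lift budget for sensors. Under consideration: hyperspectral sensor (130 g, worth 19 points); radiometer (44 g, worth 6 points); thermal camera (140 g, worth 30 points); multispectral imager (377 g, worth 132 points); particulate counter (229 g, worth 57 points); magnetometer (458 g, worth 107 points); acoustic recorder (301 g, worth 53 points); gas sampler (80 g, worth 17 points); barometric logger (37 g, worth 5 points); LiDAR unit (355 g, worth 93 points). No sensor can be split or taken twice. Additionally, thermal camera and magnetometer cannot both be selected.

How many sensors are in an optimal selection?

4

Best achievable data value is 338.
For example radiometer + multispectral imager + magnetometer + LiDAR unit achieves it, using 1234 g.
Every optimal selection uses 4 sensors.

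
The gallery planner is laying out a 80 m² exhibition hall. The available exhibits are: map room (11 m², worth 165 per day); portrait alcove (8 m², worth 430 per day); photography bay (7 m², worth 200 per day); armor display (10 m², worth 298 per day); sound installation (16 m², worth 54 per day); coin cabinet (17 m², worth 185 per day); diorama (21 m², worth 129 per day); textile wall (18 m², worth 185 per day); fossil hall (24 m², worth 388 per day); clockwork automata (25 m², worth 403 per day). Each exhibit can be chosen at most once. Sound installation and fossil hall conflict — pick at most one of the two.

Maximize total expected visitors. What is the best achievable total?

Ranking by ratio (expected visitors/m²): portrait alcove 53.75, armor display 29.80, photography bay 28.57, fossil hall 16.17.
The ratio ordering already packs tightly: portrait alcove + photography bay + armor display + fossil hall + clockwork automata, 74 m², 1719.
Runner-up map room + portrait alcove + armor display + fossil hall + clockwork automata tops out at 1684.

1719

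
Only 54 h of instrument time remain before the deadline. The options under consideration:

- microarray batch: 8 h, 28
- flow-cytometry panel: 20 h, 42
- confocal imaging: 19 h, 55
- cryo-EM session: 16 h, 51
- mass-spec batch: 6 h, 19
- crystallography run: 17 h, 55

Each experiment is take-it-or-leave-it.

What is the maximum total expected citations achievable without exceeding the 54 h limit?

Greedy by ratio would take microarray batch + cryo-EM session + mass-spec batch + crystallography run: 47 h used, total 153.
The 14 h tied up in microarray batch and mass-spec batch is better spent on confocal imaging — total rises to 161 (52 h).
Every other selection either busts 54 h or fails to beat 161.

161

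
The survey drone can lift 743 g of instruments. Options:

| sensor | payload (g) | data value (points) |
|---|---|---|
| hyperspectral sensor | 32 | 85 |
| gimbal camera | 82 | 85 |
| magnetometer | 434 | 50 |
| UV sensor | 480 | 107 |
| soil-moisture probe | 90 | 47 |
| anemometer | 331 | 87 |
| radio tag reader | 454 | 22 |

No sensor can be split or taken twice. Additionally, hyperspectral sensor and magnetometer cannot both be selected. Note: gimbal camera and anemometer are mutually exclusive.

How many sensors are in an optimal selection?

Optimal total is 324.
One optimal bundle: hyperspectral sensor + gimbal camera + UV sensor + soil-moisture probe (684 g).
All optima have 4 sensors.

4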